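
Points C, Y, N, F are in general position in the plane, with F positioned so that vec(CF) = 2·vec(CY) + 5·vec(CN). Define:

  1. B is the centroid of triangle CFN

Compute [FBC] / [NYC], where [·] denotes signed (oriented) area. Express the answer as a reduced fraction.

Choose coordinates C = (0, 0), Y = (1, 0), N = (0, 1), F = (2, 5).
1. B is the centroid of triangle CFN ⇒ B = (2/3, 2)
2·[FBC] = 2/3, 2·[NYC] = -1
[FBC]:[NYC] = 2/3:-1 = -2/3

[FBC]:[NYC] = -2/3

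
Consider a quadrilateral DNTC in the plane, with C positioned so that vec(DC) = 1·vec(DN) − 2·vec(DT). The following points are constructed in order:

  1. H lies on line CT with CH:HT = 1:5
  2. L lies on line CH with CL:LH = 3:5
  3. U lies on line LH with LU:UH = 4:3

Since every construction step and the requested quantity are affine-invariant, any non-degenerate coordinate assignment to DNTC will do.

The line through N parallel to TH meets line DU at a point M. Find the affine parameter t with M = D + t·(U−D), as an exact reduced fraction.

Choose coordinates D = (0, 0), N = (1, 0), T = (0, 1), C = (1, -2).
1. H lies on line CT with CH:HT = 1:5 ⇒ H = (5/6, -3/2)
2. L lies on line CH with CL:LH = 3:5 ⇒ L = (15/16, -29/16)
3. U lies on line LH with LU:UH = 4:3 ⇒ U = (295/336, -183/112)
through N parallel to TH: direction (5/6, -5/2); meets DU at M = (295/112, -549/112)
M = D + t·(U−D) with t = 3

t = 3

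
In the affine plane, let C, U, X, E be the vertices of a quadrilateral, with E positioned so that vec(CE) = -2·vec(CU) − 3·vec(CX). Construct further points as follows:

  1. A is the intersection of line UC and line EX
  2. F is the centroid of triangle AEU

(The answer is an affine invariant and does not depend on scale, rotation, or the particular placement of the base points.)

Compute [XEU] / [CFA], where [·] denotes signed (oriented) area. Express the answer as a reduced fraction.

[XEU]:[CFA] = -12

Assign C = (0, 0), U = (1, 0), X = (0, 1), E = (-2, -3) — the answer is frame-independent, so this choice is without loss of generality.
1. A is the intersection of line UC and line EX ⇒ A = (-1/2, 0)
2. F is the centroid of triangle AEU ⇒ F = (-1/2, -1)
2·[XEU] = 6, 2·[CFA] = -1/2
[XEU]:[CFA] = 6:-1/2 = -12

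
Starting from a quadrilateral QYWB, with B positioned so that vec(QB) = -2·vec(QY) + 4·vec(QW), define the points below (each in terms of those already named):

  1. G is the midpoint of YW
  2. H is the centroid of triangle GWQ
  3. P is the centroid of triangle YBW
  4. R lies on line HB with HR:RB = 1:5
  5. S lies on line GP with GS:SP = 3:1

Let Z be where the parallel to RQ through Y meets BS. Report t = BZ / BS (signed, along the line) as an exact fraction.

Work in coordinates with Q = (0, 0), Y = (1, 0), W = (0, 1), B = (-2, 4).
1. G is the midpoint of YW ⇒ G = (1/2, 1/2)
2. H is the centroid of triangle GWQ ⇒ H = (1/6, 1/2)
3. P is the centroid of triangle YBW ⇒ P = (-1/3, 5/3)
4. R lies on line HB with HR:RB = 1:5 ⇒ R = (-7/36, 13/12)
5. S lies on line GP with GS:SP = 3:1 ⇒ S = (-1/8, 11/8)
through Y parallel to RQ: direction (7/36, -13/12); meets BS at Z = (153/146, -39/146)
Z = B + t·(S−B) with t = 356/219

t = 356/219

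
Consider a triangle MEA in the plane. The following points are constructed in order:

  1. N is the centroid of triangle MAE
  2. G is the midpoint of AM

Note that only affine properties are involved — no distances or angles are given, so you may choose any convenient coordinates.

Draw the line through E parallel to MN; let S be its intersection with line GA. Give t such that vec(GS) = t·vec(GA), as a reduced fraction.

Choose coordinates M = (0, 0), E = (1, 0), A = (0, 1).
1. N is the centroid of triangle MAE ⇒ N = (1/3, 1/3)
2. G is the midpoint of AM ⇒ G = (0, 1/2)
through E parallel to MN: direction (1/3, 1/3); meets GA at S = (0, -1)
S = G + t·(A−G) with t = -3

t = -3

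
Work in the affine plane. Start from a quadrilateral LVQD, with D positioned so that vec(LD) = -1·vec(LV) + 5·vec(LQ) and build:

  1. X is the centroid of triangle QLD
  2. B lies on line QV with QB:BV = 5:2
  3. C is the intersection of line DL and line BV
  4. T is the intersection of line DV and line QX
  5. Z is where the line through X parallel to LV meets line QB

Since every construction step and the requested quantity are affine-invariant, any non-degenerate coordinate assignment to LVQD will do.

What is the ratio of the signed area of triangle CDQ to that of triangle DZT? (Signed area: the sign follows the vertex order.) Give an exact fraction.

[CDQ]:[DZT] = 1/8

Work in coordinates with L = (0, 0), V = (1, 0), Q = (0, 1), D = (-1, 5).
1. X is the centroid of triangle QLD ⇒ X = (-1/3, 2)
2. B lies on line QV with QB:BV = 5:2 ⇒ B = (5/7, 2/7)
3. C is the intersection of line DL and line BV ⇒ C = (-1/4, 5/4)
4. T is the intersection of line DV and line QX ⇒ T = (-3, 10)
5. Z is where the line through X parallel to LV meets line QB ⇒ Z = (-1, 2)
2·[CDQ] = -3/4, 2·[DZT] = -6
[CDQ]:[DZT] = -3/4:-6 = 1/8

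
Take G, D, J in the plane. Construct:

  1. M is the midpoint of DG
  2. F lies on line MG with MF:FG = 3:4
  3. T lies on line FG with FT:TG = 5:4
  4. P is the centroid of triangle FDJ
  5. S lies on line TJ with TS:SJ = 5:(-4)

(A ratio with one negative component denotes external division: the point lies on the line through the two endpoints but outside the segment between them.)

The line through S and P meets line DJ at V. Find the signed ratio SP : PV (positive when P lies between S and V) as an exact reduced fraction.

Choose coordinates G = (0, 0), D = (1, 0), J = (0, 1).
1. M is the midpoint of DG ⇒ M = (1/2, 0)
2. F lies on line MG with MF:FG = 3:4 ⇒ F = (2/7, 0)
3. T lies on line FG with FT:TG = 5:4 ⇒ T = (8/63, 0)
4. P is the centroid of triangle FDJ ⇒ P = (3/7, 1/3)
5. S lies on line TJ with TS:SJ = 5:(-4) ⇒ S = (-32/63, 5)
line SP meets DJ at V = (52/141, 89/141)
P = S + t·(V−S) with t = 47/44, so SP:PV = 47/44:-3/44

SP:PV = -47/3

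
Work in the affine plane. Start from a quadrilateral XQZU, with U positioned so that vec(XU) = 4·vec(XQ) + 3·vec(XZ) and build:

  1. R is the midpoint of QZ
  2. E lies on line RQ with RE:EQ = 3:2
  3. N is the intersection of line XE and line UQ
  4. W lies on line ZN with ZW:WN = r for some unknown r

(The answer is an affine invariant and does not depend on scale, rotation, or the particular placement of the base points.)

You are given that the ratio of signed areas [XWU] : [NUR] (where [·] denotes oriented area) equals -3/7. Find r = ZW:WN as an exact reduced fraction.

r = 3/4

Assign X = (0, 0), Q = (1, 0), Z = (0, 1), U = (4, 3) — the answer is frame-independent, so this choice is without loss of generality.
1. R is the midpoint of QZ ⇒ R = (1/2, 1/2)
2. E lies on line RQ with RE:EQ = 3:2 ⇒ E = (4/5, 1/5)
3. N is the intersection of line XE and line UQ ⇒ N = (4/3, 1/3)
4. With ZW:WN = r, write λ = r/(r+1) so W = Z + λ·(N−Z); W is affine-linear in λ
Every point depending on W is an affine combination of W and λ-independent points, so each such coordinate is linear in λ; the λ² term in each signed area is a multiple of (N−Z)×(N−Z) = 0, so 2·[XWU] and 2·[NUR] are each linear in λ. Evaluating at λ=0 and λ=1:
  2·[XWU] = 20/3·λ − 4,   2·[NUR] = 8/3
So [XWU]:[NUR] = (20/3·λ − 4) / (8/3). Setting this equal to -3/7:
  20/3·λ − 4 = -3/7·(8/3)  ⇒  λ = 3/7
Then r = λ/(1−λ) = (3/7)/(4/7) = 3/4. Check: with r = 3/4, W = (4/7, 5/7) and [XWU]:[NUR] = -3/7 as required.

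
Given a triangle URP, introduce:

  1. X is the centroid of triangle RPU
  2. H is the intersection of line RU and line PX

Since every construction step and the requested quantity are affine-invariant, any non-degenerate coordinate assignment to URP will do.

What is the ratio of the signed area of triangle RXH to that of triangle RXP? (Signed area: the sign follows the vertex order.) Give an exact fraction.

[RXH]:[RXP] = -1/2

Work in coordinates with U = (0, 0), R = (1, 0), P = (0, 1).
1. X is the centroid of triangle RPU ⇒ X = (1/3, 1/3)
2. H is the intersection of line RU and line PX ⇒ H = (1/2, 0)
2·[RXH] = 1/6, 2·[RXP] = -1/3
[RXH]:[RXP] = 1/6:-1/3 = -1/2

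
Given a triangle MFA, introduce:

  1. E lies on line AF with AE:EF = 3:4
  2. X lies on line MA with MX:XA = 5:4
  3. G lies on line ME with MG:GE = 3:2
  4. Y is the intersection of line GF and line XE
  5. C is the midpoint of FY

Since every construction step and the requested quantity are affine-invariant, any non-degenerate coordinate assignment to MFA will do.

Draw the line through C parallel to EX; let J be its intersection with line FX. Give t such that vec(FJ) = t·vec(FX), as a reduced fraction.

Work in coordinates with M = (0, 0), F = (1, 0), A = (0, 1).
1. E lies on line AF with AE:EF = 3:4 ⇒ E = (3/7, 4/7)
2. X lies on line MA with MX:XA = 5:4 ⇒ X = (0, 5/9)
3. G lies on line ME with MG:GE = 3:2 ⇒ G = (9/35, 12/35)
4. Y is the intersection of line GF and line XE ⇒ Y = (-33/175, 96/175)
5. C is the midpoint of FY ⇒ C = (71/175, 48/175)
through C parallel to EX: direction (-3/7, -1/63); meets FX at J = (1/2, 5/18)
J = F + t·(X−F) with t = 1/2

t = 1/2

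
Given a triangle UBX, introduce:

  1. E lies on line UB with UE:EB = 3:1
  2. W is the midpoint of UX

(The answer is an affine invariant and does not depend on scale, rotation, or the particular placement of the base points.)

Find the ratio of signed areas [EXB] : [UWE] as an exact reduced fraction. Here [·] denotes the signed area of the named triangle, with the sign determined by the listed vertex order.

Set U = (0, 0), B = (1, 0), X = (0, 1); any affine frame gives the same invariant.
1. E lies on line UB with UE:EB = 3:1 ⇒ E = (3/4, 0)
2. W is the midpoint of UX ⇒ W = (0, 1/2)
2·[EXB] = -1/4, 2·[UWE] = -3/8
[EXB]:[UWE] = -1/4:-3/8 = 2/3

[EXB]:[UWE] = 2/3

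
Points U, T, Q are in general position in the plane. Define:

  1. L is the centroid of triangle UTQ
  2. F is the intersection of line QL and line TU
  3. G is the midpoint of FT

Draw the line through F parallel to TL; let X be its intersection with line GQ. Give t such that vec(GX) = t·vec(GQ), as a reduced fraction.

t = -1/5

Choose coordinates U = (0, 0), T = (1, 0), Q = (0, 1).
1. L is the centroid of triangle UTQ ⇒ L = (1/3, 1/3)
2. F is the intersection of line QL and line TU ⇒ F = (1/2, 0)
3. G is the midpoint of FT ⇒ G = (3/4, 0)
through F parallel to TL: direction (-2/3, 1/3); meets GQ at X = (9/10, -1/5)
X = G + t·(Q−G) with t = -1/5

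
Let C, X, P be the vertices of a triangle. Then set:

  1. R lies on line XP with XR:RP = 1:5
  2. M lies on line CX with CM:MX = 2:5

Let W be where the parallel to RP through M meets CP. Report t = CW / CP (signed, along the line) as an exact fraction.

Work in coordinates with C = (0, 0), X = (1, 0), P = (0, 1).
1. R lies on line XP with XR:RP = 1:5 ⇒ R = (5/6, 1/6)
2. M lies on line CX with CM:MX = 2:5 ⇒ M = (2/7, 0)
through M parallel to RP: direction (-5/6, 5/6); meets CP at W = (0, 2/7)
W = C + t·(P−C) with t = 2/7

t = 2/7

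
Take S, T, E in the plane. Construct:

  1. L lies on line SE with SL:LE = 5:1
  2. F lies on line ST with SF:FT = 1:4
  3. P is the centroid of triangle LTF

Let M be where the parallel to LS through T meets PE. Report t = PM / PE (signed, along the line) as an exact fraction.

t = -3/2

Choose coordinates S = (0, 0), T = (1, 0), E = (0, 1).
1. L lies on line SE with SL:LE = 5:1 ⇒ L = (0, 5/6)
2. F lies on line ST with SF:FT = 1:4 ⇒ F = (1/5, 0)
3. P is the centroid of triangle LTF ⇒ P = (2/5, 5/18)
through T parallel to LS: direction (0, -5/6); meets PE at M = (1, -29/36)
M = P + t·(E−P) with t = -3/2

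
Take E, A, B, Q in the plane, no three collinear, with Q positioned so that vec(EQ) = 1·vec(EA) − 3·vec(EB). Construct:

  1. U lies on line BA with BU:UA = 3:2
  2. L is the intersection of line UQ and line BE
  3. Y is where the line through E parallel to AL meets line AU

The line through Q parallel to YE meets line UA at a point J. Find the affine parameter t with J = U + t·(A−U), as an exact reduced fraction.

Assign E = (0, 0), A = (1, 0), B = (0, 1), Q = (1, -3) — the answer is frame-independent, so this choice is without loss of generality.
1. U lies on line BA with BU:UA = 3:2 ⇒ U = (3/5, 2/5)
2. L is the intersection of line UQ and line BE ⇒ L = (0, 11/2)
3. Y is where the line through E parallel to AL meets line AU ⇒ Y = (-2/9, 11/9)
through Q parallel to YE: direction (2/9, -11/9); meets UA at J = (1/3, 2/3)
J = U + t·(A−U) with t = -2/3

t = -2/3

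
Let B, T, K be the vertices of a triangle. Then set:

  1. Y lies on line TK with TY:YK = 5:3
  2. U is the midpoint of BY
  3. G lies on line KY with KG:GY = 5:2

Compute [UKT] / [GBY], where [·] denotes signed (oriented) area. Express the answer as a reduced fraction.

Set B = (0, 0), T = (1, 0), K = (0, 1); any affine frame gives the same invariant.
1. Y lies on line TK with TY:YK = 5:3 ⇒ Y = (3/8, 5/8)
2. U is the midpoint of BY ⇒ U = (3/16, 5/16)
3. G lies on line KY with KG:GY = 5:2 ⇒ G = (15/56, 41/56)
2·[UKT] = -1/2, 2·[GBY] = 3/28
[UKT]:[GBY] = -1/2:3/28 = -14/3

[UKT]:[GBY] = -14/3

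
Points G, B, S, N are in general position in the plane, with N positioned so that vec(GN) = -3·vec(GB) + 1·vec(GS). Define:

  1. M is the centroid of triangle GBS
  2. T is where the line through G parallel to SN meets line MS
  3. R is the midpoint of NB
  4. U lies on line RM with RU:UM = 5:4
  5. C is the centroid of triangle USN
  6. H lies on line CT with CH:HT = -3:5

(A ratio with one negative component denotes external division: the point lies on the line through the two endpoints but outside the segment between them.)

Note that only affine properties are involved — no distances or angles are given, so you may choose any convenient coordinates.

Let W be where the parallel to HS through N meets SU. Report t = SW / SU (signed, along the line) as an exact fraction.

Set G = (0, 0), B = (1, 0), S = (0, 1), N = (-3, 1); any affine frame gives the same invariant.
1. M is the centroid of triangle GBS ⇒ M = (1/3, 1/3)
2. T is where the line through G parallel to SN meets line MS ⇒ T = (1/2, 0)
3. R is the midpoint of NB ⇒ R = (-1, 1/2)
4. U lies on line RM with RU:UM = 5:4 ⇒ U = (-7/27, 11/27)
5. C is the centroid of triangle USN ⇒ C = (-88/81, 65/81)
6. H lies on line CT with CH:HT = -3:5 ⇒ H = (-1123/324, 325/162)
through N parallel to HS: direction (1123/324, -163/162); meets SU at W = (-1141/3375, 767/3375)
W = S + t·(U−S) with t = 163/125

t = 163/125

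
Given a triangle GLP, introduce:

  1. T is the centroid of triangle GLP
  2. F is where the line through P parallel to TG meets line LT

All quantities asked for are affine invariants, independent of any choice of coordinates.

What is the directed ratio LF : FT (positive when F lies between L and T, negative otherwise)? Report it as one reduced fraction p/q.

LF:FT = -2

Work in coordinates with G = (0, 0), L = (1, 0), P = (0, 1).
1. T is the centroid of triangle GLP ⇒ T = (1/3, 1/3)
2. F is where the line through P parallel to TG meets line LT ⇒ F = (-1/3, 2/3)
F = L + t·(T−L) with t = 2, so LF:FT = t:(1−t) = 2:-1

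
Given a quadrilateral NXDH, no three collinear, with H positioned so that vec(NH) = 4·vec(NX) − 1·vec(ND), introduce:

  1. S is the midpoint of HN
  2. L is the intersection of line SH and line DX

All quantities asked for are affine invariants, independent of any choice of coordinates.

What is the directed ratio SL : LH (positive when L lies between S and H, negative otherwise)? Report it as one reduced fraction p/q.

SL:LH = -1/4

Choose coordinates N = (0, 0), X = (1, 0), D = (0, 1), H = (4, -1).
1. S is the midpoint of HN ⇒ S = (2, -1/2)
2. L is the intersection of line SH and line DX ⇒ L = (4/3, -1/3)
L = S + t·(H−S) with t = -1/3, so SL:LH = t:(1−t) = -1/3:4/3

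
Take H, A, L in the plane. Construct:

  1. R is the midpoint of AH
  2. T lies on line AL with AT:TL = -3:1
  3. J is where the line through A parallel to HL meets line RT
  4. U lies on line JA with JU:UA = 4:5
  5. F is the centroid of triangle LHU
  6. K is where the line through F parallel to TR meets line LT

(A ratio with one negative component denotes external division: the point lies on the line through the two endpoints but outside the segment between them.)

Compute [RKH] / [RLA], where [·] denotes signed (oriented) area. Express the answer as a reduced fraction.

[RKH]:[RLA] = -29/18

Set H = (0, 0), A = (1, 0), L = (0, 1); any affine frame gives the same invariant.
1. R is the midpoint of AH ⇒ R = (1/2, 0)
2. T lies on line AL with AT:TL = -3:1 ⇒ T = (-1/2, 3/2)
3. J is where the line through A parallel to HL meets line RT ⇒ J = (1, -3/4)
4. U lies on line JA with JU:UA = 4:5 ⇒ U = (1, -5/12)
5. F is the centroid of triangle LHU ⇒ F = (1/3, 7/36)
6. K is where the line through F parallel to TR meets line LT ⇒ K = (-11/18, 29/18)
2·[RKH] = 29/36, 2·[RLA] = -1/2
[RKH]:[RLA] = 29/36:-1/2 = -29/18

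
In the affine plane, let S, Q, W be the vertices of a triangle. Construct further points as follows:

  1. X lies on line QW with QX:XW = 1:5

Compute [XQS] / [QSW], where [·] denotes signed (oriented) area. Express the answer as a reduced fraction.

Work in coordinates with S = (0, 0), Q = (1, 0), W = (0, 1).
1. X lies on line QW with QX:XW = 1:5 ⇒ X = (5/6, 1/6)
2·[XQS] = -1/6, 2·[QSW] = -1
[XQS]:[QSW] = -1/6:-1 = 1/6

[XQS]:[QSW] = 1/6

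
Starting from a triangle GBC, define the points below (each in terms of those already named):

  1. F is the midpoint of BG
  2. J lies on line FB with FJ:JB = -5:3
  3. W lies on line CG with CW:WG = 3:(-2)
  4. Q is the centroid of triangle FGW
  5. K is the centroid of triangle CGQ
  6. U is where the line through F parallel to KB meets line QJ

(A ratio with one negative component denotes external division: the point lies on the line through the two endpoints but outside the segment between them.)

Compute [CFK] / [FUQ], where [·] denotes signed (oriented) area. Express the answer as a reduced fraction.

Set G = (0, 0), B = (1, 0), C = (0, 1); any affine frame gives the same invariant.
1. F is the midpoint of BG ⇒ F = (1/2, 0)
2. J lies on line FB with FJ:JB = -5:3 ⇒ J = (7/4, 0)
3. W lies on line CG with CW:WG = 3:(-2) ⇒ W = (0, -2)
4. Q is the centroid of triangle FGW ⇒ Q = (1/6, -2/3)
5. K is the centroid of triangle CGQ ⇒ K = (1/18, 1/9)
6. U is where the line through F parallel to KB meets line QJ ⇒ U = (257/174, -10/87)
2·[CFK] = -7/18, 2·[FUQ] = -20/29
[CFK]:[FUQ] = -7/18:-20/29 = 203/360

[CFK]:[FUQ] = 203/360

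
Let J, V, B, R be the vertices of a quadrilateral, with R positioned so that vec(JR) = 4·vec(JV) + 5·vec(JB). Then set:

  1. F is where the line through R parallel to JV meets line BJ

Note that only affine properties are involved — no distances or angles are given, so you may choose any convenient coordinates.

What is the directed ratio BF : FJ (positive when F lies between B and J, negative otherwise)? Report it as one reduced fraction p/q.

Choose coordinates J = (0, 0), V = (1, 0), B = (0, 1), R = (4, 5).
1. F is where the line through R parallel to JV meets line BJ ⇒ F = (0, 5)
F = B + t·(J−B) with t = -4, so BF:FJ = t:(1−t) = -4:5

BF:FJ = -4/5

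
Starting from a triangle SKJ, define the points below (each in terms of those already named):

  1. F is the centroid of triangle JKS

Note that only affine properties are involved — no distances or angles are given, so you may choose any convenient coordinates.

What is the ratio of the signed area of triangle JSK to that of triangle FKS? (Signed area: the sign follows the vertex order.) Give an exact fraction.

[JSK]:[FKS] = -3

Assign S = (0, 0), K = (1, 0), J = (0, 1) — the answer is frame-independent, so this choice is without loss of generality.
1. F is the centroid of triangle JKS ⇒ F = (1/3, 1/3)
2·[JSK] = 1, 2·[FKS] = -1/3
[JSK]:[FKS] = 1:-1/3 = -3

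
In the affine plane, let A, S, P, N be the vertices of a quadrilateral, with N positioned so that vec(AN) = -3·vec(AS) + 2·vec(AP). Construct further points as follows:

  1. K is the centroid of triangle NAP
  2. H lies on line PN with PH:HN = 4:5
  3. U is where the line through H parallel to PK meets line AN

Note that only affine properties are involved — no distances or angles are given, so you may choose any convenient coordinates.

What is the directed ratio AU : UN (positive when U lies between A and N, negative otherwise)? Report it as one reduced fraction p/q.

Assign A = (0, 0), S = (1, 0), P = (0, 1), N = (-3, 2) — the answer is frame-independent, so this choice is without loss of generality.
1. K is the centroid of triangle NAP ⇒ K = (-1, 1)
2. H lies on line PN with PH:HN = 4:5 ⇒ H = (-4/3, 13/9)
3. U is where the line through H parallel to PK meets line AN ⇒ U = (-13/6, 13/9)
U = A + t·(N−A) with t = 13/18, so AU:UN = t:(1−t) = 13/18:5/18

AU:UN = 13/5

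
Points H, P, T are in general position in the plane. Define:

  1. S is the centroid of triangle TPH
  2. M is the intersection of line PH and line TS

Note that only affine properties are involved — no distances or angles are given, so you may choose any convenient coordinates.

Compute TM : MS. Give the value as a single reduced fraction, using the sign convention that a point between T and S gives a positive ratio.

TM:MS = -3

Set H = (0, 0), P = (1, 0), T = (0, 1); any affine frame gives the same invariant.
1. S is the centroid of triangle TPH ⇒ S = (1/3, 1/3)
2. M is the intersection of line PH and line TS ⇒ M = (1/2, 0)
M = T + t·(S−T) with t = 3/2, so TM:MS = t:(1−t) = 3/2:-1/2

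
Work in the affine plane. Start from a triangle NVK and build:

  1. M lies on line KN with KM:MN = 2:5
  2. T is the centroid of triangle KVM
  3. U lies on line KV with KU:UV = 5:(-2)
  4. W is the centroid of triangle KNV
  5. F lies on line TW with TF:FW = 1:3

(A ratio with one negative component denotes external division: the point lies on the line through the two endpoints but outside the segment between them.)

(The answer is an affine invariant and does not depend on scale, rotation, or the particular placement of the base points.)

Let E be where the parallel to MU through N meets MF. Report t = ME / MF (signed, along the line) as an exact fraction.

Set N = (0, 0), V = (1, 0), K = (0, 1); any affine frame gives the same invariant.
1. M lies on line KN with KM:MN = 2:5 ⇒ M = (0, 5/7)
2. T is the centroid of triangle KVM ⇒ T = (1/3, 4/7)
3. U lies on line KV with KU:UV = 5:(-2) ⇒ U = (5/3, -2/3)
4. W is the centroid of triangle KNV ⇒ W = (1/3, 1/3)
5. F lies on line TW with TF:FW = 1:3 ⇒ F = (1/3, 43/84)
through N parallel to MU: direction (5/3, -29/21); meets MF at E = (-100/31, 580/217)
E = M + t·(F−M) with t = -300/31

t = -300/31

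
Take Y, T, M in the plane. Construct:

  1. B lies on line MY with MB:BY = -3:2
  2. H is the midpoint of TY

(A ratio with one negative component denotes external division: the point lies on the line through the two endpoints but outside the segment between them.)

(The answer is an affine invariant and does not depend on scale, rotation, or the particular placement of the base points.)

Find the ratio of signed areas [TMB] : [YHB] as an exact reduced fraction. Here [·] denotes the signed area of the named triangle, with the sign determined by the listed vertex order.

Work in coordinates with Y = (0, 0), T = (1, 0), M = (0, 1).
1. B lies on line MY with MB:BY = -3:2 ⇒ B = (0, -2)
2. H is the midpoint of TY ⇒ H = (1/2, 0)
2·[TMB] = 3, 2·[YHB] = -1
[TMB]:[YHB] = 3:-1 = -3

[TMB]:[YHB] = -3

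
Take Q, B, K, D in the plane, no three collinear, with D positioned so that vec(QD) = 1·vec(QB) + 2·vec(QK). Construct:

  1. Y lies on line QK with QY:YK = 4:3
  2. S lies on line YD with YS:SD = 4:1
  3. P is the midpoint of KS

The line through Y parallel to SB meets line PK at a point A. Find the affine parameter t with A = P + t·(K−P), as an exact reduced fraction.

t = 59/53

Set Q = (0, 0), B = (1, 0), K = (0, 1), D = (1, 2); any affine frame gives the same invariant.
1. Y lies on line QK with QY:YK = 4:3 ⇒ Y = (0, 4/7)
2. S lies on line YD with YS:SD = 4:1 ⇒ S = (4/5, 12/7)
3. P is the midpoint of KS ⇒ P = (2/5, 19/14)
through Y parallel to SB: direction (1/5, -12/7); meets PK at A = (-12/265, 356/371)
A = P + t·(K−P) with t = 59/53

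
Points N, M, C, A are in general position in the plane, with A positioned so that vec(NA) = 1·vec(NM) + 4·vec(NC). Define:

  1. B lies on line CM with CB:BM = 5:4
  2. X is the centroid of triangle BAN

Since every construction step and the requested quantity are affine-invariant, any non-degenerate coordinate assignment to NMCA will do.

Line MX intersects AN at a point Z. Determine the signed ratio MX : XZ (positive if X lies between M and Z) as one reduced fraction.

Assign N = (0, 0), M = (1, 0), C = (0, 1), A = (1, 4) — the answer is frame-independent, so this choice is without loss of generality.
1. B lies on line CM with CB:BM = 5:4 ⇒ B = (5/9, 4/9)
2. X is the centroid of triangle BAN ⇒ X = (14/27, 40/27)
line MX meets AN at Z = (10/23, 40/23)
X = M + t·(Z−M) with t = 23/27, so MX:XZ = 23/27:4/27

MX:XZ = 23/4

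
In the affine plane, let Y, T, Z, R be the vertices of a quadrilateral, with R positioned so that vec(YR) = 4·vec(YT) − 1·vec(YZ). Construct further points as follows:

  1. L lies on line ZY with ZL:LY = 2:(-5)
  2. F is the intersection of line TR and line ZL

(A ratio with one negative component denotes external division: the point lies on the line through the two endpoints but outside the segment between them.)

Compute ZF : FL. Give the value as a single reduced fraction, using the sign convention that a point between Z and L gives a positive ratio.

Assign Y = (0, 0), T = (1, 0), Z = (0, 1), R = (4, -1) — the answer is frame-independent, so this choice is without loss of generality.
1. L lies on line ZY with ZL:LY = 2:(-5) ⇒ L = (0, 5/3)
2. F is the intersection of line TR and line ZL ⇒ F = (0, 1/3)
F = Z + t·(L−Z) with t = -1, so ZF:FL = t:(1−t) = -1:2

ZF:FL = -1/2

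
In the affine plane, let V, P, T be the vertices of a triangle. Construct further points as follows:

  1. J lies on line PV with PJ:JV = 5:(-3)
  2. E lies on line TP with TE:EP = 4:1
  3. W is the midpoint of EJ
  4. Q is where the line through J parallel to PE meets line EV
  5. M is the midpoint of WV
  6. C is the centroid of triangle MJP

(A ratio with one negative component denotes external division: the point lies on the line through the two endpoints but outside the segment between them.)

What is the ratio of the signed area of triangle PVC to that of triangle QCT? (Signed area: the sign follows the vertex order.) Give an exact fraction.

[PVC]:[QCT] = -4/213

Work in coordinates with V = (0, 0), P = (1, 0), T = (0, 1).
1. J lies on line PV with PJ:JV = 5:(-3) ⇒ J = (-3/2, 0)
2. E lies on line TP with TE:EP = 4:1 ⇒ E = (4/5, 1/5)
3. W is the midpoint of EJ ⇒ W = (-7/20, 1/10)
4. Q is where the line through J parallel to PE meets line EV ⇒ Q = (-6/5, -3/10)
5. M is the midpoint of WV ⇒ M = (-7/40, 1/20)
6. C is the centroid of triangle MJP ⇒ C = (-9/40, 1/60)
2·[PVC] = -1/60, 2·[QCT] = 71/80
[PVC]:[QCT] = -1/60:71/80 = -4/213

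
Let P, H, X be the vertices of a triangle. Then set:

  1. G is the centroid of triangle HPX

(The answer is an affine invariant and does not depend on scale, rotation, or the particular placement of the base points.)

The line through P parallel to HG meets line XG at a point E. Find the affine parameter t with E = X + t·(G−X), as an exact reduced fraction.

t = 2

Choose coordinates P = (0, 0), H = (1, 0), X = (0, 1).
1. G is the centroid of triangle HPX ⇒ G = (1/3, 1/3)
through P parallel to HG: direction (-2/3, 1/3); meets XG at E = (2/3, -1/3)
E = X + t·(G−X) with t = 2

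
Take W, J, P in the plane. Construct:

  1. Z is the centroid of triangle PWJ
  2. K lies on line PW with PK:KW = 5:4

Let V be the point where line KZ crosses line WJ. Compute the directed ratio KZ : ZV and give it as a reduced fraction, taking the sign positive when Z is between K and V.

Assign W = (0, 0), J = (1, 0), P = (0, 1) — the answer is frame-independent, so this choice is without loss of generality.
1. Z is the centroid of triangle PWJ ⇒ Z = (1/3, 1/3)
2. K lies on line PW with PK:KW = 5:4 ⇒ K = (0, 4/9)
line KZ meets WJ at V = (4/3, 0)
Z = K + t·(V−K) with t = 1/4, so KZ:ZV = 1/4:3/4

KZ:ZV = 1/3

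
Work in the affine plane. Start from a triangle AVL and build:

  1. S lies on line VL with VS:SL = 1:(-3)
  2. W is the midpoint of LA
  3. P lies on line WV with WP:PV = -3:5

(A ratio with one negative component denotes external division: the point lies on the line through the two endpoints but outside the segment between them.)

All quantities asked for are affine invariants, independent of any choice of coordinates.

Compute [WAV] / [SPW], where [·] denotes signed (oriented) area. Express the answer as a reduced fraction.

Set A = (0, 0), V = (1, 0), L = (0, 1); any affine frame gives the same invariant.
1. S lies on line VL with VS:SL = 1:(-3) ⇒ S = (3/2, -1/2)
2. W is the midpoint of LA ⇒ W = (0, 1/2)
3. P lies on line WV with WP:PV = -3:5 ⇒ P = (-3/2, 5/4)
2·[WAV] = 1/2, 2·[SPW] = -3/8
[WAV]:[SPW] = 1/2:-3/8 = -4/3

[WAV]:[SPW] = -4/3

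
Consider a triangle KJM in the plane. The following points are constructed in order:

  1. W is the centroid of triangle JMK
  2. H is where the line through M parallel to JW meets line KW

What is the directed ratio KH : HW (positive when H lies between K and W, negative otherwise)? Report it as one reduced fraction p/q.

Choose coordinates K = (0, 0), J = (1, 0), M = (0, 1).
1. W is the centroid of triangle JMK ⇒ W = (1/3, 1/3)
2. H is where the line through M parallel to JW meets line KW ⇒ H = (2/3, 2/3)
H = K + t·(W−K) with t = 2, so KH:HW = t:(1−t) = 2:-1

KH:HW = -2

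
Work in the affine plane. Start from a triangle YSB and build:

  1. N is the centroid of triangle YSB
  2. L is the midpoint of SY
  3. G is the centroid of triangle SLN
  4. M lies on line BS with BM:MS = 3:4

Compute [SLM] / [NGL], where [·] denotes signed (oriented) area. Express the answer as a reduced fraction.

[SLM]:[NGL] = 36/7

Set Y = (0, 0), S = (1, 0), B = (0, 1); any affine frame gives the same invariant.
1. N is the centroid of triangle YSB ⇒ N = (1/3, 1/3)
2. L is the midpoint of SY ⇒ L = (1/2, 0)
3. G is the centroid of triangle SLN ⇒ G = (11/18, 1/9)
4. M lies on line BS with BM:MS = 3:4 ⇒ M = (3/7, 4/7)
2·[SLM] = -2/7, 2·[NGL] = -1/18
[SLM]:[NGL] = -2/7:-1/18 = 36/7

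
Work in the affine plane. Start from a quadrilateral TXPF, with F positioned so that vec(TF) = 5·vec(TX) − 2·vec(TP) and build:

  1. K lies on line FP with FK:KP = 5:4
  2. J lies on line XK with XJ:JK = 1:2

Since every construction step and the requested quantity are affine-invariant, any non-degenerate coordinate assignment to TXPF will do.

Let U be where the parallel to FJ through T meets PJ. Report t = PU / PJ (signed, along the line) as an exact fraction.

Set T = (0, 0), X = (1, 0), P = (0, 1), F = (5, -2); any affine frame gives the same invariant.
1. K lies on line FP with FK:KP = 5:4 ⇒ K = (20/9, -1/3)
2. J lies on line XK with XJ:JK = 1:2 ⇒ J = (38/27, -1/9)
through T parallel to FJ: direction (-97/27, 17/9); meets PJ at U = (1843/486, -323/162)
U = P + t·(J−P) with t = 97/36

t = 97/36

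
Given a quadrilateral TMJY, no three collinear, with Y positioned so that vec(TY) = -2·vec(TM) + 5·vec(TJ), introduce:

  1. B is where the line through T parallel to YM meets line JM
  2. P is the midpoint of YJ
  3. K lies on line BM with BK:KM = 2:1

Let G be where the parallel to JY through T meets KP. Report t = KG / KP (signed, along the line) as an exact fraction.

t = 7

Work in coordinates with T = (0, 0), M = (1, 0), J = (0, 1), Y = (-2, 5).
1. B is where the line through T parallel to YM meets line JM ⇒ B = (-3/2, 5/2)
2. P is the midpoint of YJ ⇒ P = (-1, 3)
3. K lies on line BM with BK:KM = 2:1 ⇒ K = (1/6, 5/6)
through T parallel to JY: direction (-2, 4); meets KP at G = (-8, 16)
G = K + t·(P−K) with t = 7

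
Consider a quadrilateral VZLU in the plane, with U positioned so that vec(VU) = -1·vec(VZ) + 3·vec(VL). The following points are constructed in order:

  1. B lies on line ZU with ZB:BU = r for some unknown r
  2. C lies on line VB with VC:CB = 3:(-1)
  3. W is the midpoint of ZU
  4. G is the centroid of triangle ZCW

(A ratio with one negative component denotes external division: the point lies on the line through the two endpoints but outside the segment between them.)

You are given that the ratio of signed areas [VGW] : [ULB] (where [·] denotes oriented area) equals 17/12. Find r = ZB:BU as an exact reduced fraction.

r = -2/3

Choose coordinates V = (0, 0), Z = (1, 0), L = (0, 1), U = (-1, 3).
1. With ZB:BU = r, write λ = r/(r+1) so B = Z + λ·(U−Z); B is affine-linear in λ
2. C lies on line VB with VC:CB = 3:(-1) ⇒ C is an affine combination of earlier points and hence also affine-linear in λ
3. W is the midpoint of ZU ⇒ W = (0, 3/2)
4. G is the centroid of triangle ZCW ⇒ G is an affine combination of earlier points and hence also affine-linear in λ
Every point depending on B is an affine combination of B and λ-independent points, so each such coordinate is linear in λ; the λ² term in each signed area is a multiple of (U−Z)×(U−Z) = 0, so 2·[VGW] and 2·[ULB] are each linear in λ. Evaluating at λ=0 and λ=1:
  2·[VGW] = -3/2·λ + 5/4,   2·[ULB] = −λ + 1
So [VGW]:[ULB] = (-3/2·λ + 5/4) / (−λ + 1). Setting this equal to 17/12:
  -3/2·λ + 5/4 = 17/12·(−λ + 1)  ⇒  λ = -2
Then r = λ/(1−λ) = (-2)/(3) = -2/3. Check: with r = -2/3, B = (5, -6) and [VGW]:[ULB] = 17/12 as required.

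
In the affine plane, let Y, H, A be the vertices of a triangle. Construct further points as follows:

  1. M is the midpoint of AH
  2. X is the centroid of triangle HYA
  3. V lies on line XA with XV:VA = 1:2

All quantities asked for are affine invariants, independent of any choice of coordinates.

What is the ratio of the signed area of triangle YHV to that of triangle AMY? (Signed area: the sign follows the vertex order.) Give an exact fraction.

[YHV]:[AMY] = -10/9

Choose coordinates Y = (0, 0), H = (1, 0), A = (0, 1).
1. M is the midpoint of AH ⇒ M = (1/2, 1/2)
2. X is the centroid of triangle HYA ⇒ X = (1/3, 1/3)
3. V lies on line XA with XV:VA = 1:2 ⇒ V = (2/9, 5/9)
2·[YHV] = 5/9, 2·[AMY] = -1/2
[YHV]:[AMY] = 5/9:-1/2 = -10/9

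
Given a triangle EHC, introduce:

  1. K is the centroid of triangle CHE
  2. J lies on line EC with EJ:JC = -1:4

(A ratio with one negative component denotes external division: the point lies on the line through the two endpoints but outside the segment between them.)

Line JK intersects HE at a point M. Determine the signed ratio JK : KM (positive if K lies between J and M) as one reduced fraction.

Work in coordinates with E = (0, 0), H = (1, 0), C = (0, 1).
1. K is the centroid of triangle CHE ⇒ K = (1/3, 1/3)
2. J lies on line EC with EJ:JC = -1:4 ⇒ J = (0, -1/3)
line JK meets HE at M = (1/6, 0)
K = J + t·(M−J) with t = 2, so JK:KM = 2:-1

JK:KM = -2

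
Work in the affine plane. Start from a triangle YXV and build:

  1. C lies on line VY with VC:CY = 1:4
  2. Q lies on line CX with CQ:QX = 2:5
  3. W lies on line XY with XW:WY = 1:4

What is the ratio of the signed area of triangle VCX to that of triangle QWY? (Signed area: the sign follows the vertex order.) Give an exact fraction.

Choose coordinates Y = (0, 0), X = (1, 0), V = (0, 1).
1. C lies on line VY with VC:CY = 1:4 ⇒ C = (0, 4/5)
2. Q lies on line CX with CQ:QX = 2:5 ⇒ Q = (2/7, 4/7)
3. W lies on line XY with XW:WY = 1:4 ⇒ W = (4/5, 0)
2·[VCX] = 1/5, 2·[QWY] = -16/35
[VCX]:[QWY] = 1/5:-16/35 = -7/16

[VCX]:[QWY] = -7/16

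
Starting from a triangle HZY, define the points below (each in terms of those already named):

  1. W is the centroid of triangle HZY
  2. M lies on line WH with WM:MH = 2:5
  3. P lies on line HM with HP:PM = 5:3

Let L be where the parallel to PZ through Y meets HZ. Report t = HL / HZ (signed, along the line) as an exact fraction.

t = 143/25

Work in coordinates with H = (0, 0), Z = (1, 0), Y = (0, 1).
1. W is the centroid of triangle HZY ⇒ W = (1/3, 1/3)
2. M lies on line WH with WM:MH = 2:5 ⇒ M = (5/21, 5/21)
3. P lies on line HM with HP:PM = 5:3 ⇒ P = (25/168, 25/168)
through Y parallel to PZ: direction (143/168, -25/168); meets HZ at L = (143/25, 0)
L = H + t·(Z−H) with t = 143/25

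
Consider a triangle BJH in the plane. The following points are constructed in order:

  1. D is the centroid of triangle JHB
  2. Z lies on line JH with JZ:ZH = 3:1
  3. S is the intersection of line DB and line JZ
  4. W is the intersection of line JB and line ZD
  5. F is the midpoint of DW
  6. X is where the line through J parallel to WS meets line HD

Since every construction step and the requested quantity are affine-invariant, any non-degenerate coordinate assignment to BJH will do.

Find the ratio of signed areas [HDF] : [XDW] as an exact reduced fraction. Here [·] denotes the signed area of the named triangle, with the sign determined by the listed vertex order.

[HDF]:[XDW] = -7/22

Set B = (0, 0), J = (1, 0), H = (0, 1); any affine frame gives the same invariant.
1. D is the centroid of triangle JHB ⇒ D = (1/3, 1/3)
2. Z lies on line JH with JZ:ZH = 3:1 ⇒ Z = (1/4, 3/4)
3. S is the intersection of line DB and line JZ ⇒ S = (1/2, 1/2)
4. W is the intersection of line JB and line ZD ⇒ W = (2/5, 0)
5. F is the midpoint of DW ⇒ F = (11/30, 1/6)
6. X is where the line through J parallel to WS meets line HD ⇒ X = (6/7, -5/7)
2·[HDF] = -1/30, 2·[XDW] = 11/105
[HDF]:[XDW] = -1/30:11/105 = -7/22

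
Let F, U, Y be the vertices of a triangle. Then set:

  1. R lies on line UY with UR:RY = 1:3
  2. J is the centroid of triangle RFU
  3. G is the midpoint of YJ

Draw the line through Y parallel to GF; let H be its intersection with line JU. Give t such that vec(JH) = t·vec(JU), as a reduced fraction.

Work in coordinates with F = (0, 0), U = (1, 0), Y = (0, 1).
1. R lies on line UY with UR:RY = 1:3 ⇒ R = (3/4, 1/4)
2. J is the centroid of triangle RFU ⇒ J = (7/12, 1/12)
3. G is the midpoint of YJ ⇒ G = (7/24, 13/24)
through Y parallel to GF: direction (-7/24, -13/24); meets JU at H = (-7/18, 5/18)
H = J + t·(U−J) with t = -7/3

t = -7/3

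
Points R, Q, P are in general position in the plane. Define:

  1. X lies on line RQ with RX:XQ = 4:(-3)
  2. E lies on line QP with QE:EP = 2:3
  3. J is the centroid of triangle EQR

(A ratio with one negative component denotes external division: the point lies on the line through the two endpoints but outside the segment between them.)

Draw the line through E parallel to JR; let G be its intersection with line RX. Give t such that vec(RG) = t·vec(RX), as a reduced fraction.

Work in coordinates with R = (0, 0), Q = (1, 0), P = (0, 1).
1. X lies on line RQ with RX:XQ = 4:(-3) ⇒ X = (4, 0)
2. E lies on line QP with QE:EP = 2:3 ⇒ E = (3/5, 2/5)
3. J is the centroid of triangle EQR ⇒ J = (8/15, 2/15)
through E parallel to JR: direction (-8/15, -2/15); meets RX at G = (-1, 0)
G = R + t·(X−R) with t = -1/4

t = -1/4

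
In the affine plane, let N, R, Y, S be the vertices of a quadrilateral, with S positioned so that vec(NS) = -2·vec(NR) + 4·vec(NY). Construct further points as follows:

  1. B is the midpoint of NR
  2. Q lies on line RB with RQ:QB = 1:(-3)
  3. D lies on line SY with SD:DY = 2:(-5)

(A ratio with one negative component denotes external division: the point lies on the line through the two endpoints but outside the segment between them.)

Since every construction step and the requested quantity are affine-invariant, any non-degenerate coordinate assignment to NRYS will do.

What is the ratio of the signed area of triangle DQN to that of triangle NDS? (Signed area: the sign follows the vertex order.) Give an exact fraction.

[DQN]:[NDS] = 45/8

Assign N = (0, 0), R = (1, 0), Y = (0, 1), S = (-2, 4) — the answer is frame-independent, so this choice is without loss of generality.
1. B is the midpoint of NR ⇒ B = (1/2, 0)
2. Q lies on line RB with RQ:QB = 1:(-3) ⇒ Q = (5/4, 0)
3. D lies on line SY with SD:DY = 2:(-5) ⇒ D = (-10/3, 6)
2·[DQN] = -15/2, 2·[NDS] = -4/3
[DQN]:[NDS] = -15/2:-4/3 = 45/8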